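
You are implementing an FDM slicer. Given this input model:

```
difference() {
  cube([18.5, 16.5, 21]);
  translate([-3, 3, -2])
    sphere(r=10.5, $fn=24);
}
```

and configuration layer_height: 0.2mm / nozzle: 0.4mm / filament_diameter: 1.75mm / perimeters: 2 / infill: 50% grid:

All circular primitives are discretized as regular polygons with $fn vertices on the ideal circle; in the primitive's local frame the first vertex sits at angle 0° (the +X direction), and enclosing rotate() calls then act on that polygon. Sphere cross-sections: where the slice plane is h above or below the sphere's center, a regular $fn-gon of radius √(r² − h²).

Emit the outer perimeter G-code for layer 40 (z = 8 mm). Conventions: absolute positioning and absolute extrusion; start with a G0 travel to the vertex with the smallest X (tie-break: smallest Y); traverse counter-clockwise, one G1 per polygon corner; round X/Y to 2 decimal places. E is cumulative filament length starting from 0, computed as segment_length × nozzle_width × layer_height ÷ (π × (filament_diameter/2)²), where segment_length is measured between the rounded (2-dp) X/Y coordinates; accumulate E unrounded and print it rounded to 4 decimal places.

At z = 8 mm: the 18.5×16.5 cube contributes its full rectangle; the sphere at (-3, 3): section is a regular 24-gon, circumradius = √(r²−h²) = √(10.5²−10²) = 3.202; After the difference (first − rest): starting from the 18.5×16.5 cube, the r=10.5 sphere at (-3, 3) partially overlaps it — only the 0.26 mm² overlap (of its 31.83 mm²) is removed, clipping the outline — 1 connected region. The outline is a single polygon with 9 vertices. Extrusion per mm of travel: 0.4 × 0.2 / (π × 0.875²) = 0.033260. Accumulating E over each segment gives final E = 2.3299.

G0 X0.00 Y0.00 Z8.00
G1 X18.50 Y0.00 E0.6153
G1 X18.50 Y16.50 E1.1641
G1 X0.00 Y16.50 E1.7794
G1 X0.00 Y4.05 E2.1935
G1 X0.09 Y3.83 E2.2014
G1 X0.20 Y3.00 E2.2293
G1 X0.09 Y2.17 E2.2571
G1 X0.00 Y1.95 E2.2650
G1 X0.00 Y0.00 E2.3299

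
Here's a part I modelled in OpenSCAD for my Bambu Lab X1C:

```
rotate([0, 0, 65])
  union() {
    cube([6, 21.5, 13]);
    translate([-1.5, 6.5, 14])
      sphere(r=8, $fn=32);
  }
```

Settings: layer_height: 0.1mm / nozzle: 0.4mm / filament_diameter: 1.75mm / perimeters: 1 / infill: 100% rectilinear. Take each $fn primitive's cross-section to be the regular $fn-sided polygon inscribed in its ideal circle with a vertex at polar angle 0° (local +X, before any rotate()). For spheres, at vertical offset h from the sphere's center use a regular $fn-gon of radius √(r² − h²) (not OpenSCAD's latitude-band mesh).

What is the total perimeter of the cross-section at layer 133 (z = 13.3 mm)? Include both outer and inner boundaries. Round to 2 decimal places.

At z = 13.3 mm: the cube is not intersected at this z (z outside [0, 13]); the r=8 sphere at (-1.5, 6.5) slices to a regular 32-gon of circumradius 7.969 (√(r²−h²) with h=0.7 from center) (perimeter = 2·32·7.969·sin(180°/32) = 49.99 mm); Combining (union): only the r=8 sphere at (-1.5, 6.5) is present, so the union is just that shape — boundary = 49.99 mm; (rotated 65° about Z; rotation is an isometry so areas/perimeters/island counts are preserved). Overall, the cross-section is a single solid region. Total boundary length (outer) = 49.99 mm.

49.99 mm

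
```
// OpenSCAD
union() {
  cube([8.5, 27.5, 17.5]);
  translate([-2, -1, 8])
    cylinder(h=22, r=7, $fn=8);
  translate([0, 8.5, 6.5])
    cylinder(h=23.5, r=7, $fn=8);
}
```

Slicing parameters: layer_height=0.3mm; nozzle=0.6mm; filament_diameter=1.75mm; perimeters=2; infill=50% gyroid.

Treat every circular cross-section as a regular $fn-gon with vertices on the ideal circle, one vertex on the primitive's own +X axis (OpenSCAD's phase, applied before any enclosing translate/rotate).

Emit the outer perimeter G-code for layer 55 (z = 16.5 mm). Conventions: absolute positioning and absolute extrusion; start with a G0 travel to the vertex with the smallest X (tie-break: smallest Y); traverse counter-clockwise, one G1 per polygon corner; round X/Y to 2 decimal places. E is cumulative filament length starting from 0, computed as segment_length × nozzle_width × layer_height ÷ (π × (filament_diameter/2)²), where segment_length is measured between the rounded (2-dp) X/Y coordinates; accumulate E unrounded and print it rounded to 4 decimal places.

At z = 16.5 mm: the 8.5×27.5 cube contributes its full rectangle; the cylinder at (-2, -1): section is a regular 8-gon, circumradius r=7; the r=7 cylinder at (0, 8.5) gives a regular 8-gon of circumradius 7 (constant along its height); Taking the union: the regions partially overlap (shared area 100.82 mm²), so overlapping operands fuse into one piece — 1 connected region. The outline is a single polygon with 14 vertices. Extrusion per mm of travel: 0.6 × 0.3 / (π × 0.875²) = 0.074835. Accumulating E over each segment gives final E = 7.2154.

G0 X-9.00 Y-1.00 Z16.50
G1 X-6.95 Y-5.95 E0.4009
G1 X-2.00 Y-8.00 E0.8019
G1 X2.95 Y-5.95 E1.2028
G1 X5.00 Y-1.00 E1.6038
G1 X4.59 Y0.00 E1.6847
G1 X8.50 Y0.00 E1.9773
G1 X8.50 Y27.50 E4.0352
G1 X0.00 Y27.50 E4.6713
G1 X0.00 Y15.50 E5.5694
G1 X-4.95 Y13.45 E5.9703
G1 X-7.00 Y8.50 E6.3713
G1 X-5.38 Y4.60 E6.6873
G1 X-6.95 Y3.95 E6.8145
G1 X-9.00 Y-1.00 E7.2154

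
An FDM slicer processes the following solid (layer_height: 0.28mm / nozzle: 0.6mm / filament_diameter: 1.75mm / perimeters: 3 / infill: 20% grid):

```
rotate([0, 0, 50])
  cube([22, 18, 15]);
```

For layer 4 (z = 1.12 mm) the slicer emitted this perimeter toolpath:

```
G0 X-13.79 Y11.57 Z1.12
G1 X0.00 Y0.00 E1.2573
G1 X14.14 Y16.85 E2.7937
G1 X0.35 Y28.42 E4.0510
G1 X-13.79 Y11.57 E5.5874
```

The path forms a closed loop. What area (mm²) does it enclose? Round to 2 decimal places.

395.96 mm²

Apply the shoelace formula to the sequence of (X, Y) vertices; enclosed area = 395.96 mm².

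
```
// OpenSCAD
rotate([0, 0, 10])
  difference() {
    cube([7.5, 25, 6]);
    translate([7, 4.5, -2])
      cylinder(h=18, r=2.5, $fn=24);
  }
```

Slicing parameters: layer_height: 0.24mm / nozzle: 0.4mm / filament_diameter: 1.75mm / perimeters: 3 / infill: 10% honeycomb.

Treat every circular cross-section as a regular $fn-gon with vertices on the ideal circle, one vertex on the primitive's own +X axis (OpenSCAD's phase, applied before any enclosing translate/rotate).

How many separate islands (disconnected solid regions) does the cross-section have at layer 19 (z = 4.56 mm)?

1

At z = 4.56 mm: the 7.5×25 cube contributes its full rectangle; the cylinder at (7, 4.5): section is a regular 24-gon, circumradius r=2.5; After the difference (first − rest): starting from the 7.5×25 cube, the r=2.5 cylinder at (7, 4.5) partially overlaps it — only the 12.17 mm² overlap (of its 19.41 mm²) is removed, clipping the outline — 1 connected region; (whole slice rotated 10° about Z — lengths, areas and connectivity unchanged). Overall, the cross-section is a single solid region. Island count = 1.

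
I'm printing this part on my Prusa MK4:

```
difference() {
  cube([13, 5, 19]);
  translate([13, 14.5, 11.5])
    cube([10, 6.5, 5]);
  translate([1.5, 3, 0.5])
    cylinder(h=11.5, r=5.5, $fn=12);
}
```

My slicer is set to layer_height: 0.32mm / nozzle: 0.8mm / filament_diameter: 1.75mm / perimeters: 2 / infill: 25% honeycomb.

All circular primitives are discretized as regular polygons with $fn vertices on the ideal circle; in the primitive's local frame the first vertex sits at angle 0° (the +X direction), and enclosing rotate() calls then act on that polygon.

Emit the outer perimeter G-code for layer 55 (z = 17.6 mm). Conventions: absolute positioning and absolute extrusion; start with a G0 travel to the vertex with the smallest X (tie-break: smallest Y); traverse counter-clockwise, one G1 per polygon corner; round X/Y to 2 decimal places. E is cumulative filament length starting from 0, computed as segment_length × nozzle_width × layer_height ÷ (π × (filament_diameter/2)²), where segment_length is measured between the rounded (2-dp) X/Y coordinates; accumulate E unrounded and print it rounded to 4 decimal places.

G0 X0.00 Y0.00 Z17.60
G1 X13.00 Y0.00 E1.3836
G1 X13.00 Y5.00 E1.9158
G1 X0.00 Y5.00 E3.2994
G1 X0.00 Y0.00 E3.8316

At z = 17.6 mm: the 13×5 cube contributes its full rectangle; the cube at (13, 14.5) is absent (z outside [11.5, 16.5]); the cylinder at (1.5, 3) does not reach this height (z outside [0.5, 12]); Taking the first minus the rest: none of the subtracted shapes is present at this height, so the 13×5 cube is unchanged — 1 connected region. The outline is a single polygon with 4 vertices. Extrusion per mm of travel: 0.8 × 0.32 / (π × 0.875²) = 0.106432. Accumulating E over each segment gives final E = 3.8316.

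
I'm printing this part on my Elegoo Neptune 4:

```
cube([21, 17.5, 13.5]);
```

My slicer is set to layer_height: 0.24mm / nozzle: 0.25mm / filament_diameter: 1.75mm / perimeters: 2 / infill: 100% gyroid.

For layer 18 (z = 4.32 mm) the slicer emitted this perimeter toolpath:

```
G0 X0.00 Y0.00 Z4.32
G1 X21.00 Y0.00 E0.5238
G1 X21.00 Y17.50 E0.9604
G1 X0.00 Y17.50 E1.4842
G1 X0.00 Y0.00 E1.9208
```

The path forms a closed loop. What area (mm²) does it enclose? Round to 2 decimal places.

Apply the shoelace formula to the sequence of (X, Y) vertices; enclosed area = 367.50 mm².

367.50 mm²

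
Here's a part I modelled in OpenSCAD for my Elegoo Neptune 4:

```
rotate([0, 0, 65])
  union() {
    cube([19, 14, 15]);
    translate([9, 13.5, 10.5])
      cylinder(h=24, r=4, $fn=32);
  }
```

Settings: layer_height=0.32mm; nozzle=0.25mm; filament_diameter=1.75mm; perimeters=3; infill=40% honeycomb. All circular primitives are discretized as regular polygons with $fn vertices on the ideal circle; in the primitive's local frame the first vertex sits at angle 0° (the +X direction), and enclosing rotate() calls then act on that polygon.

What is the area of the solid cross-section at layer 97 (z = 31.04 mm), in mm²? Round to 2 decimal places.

At z = 31.04 mm: the cube is absent (z outside [0, 15]); the r=4 cylinder at (9, 13.5) contributes a regular 32-gon of circumradius 4 (area = (32/2)·4.000²·sin(360°/32) = 49.94 mm²); Taking the union: only the r=4 cylinder at (9, 13.5) is present, so the union is just that shape — area = 49.94 mm²; (whole slice rotated 65° about Z — lengths, areas and connectivity unchanged). Overall, the cross-section is a single solid region. Net area = 49.94 mm².

49.94 mm²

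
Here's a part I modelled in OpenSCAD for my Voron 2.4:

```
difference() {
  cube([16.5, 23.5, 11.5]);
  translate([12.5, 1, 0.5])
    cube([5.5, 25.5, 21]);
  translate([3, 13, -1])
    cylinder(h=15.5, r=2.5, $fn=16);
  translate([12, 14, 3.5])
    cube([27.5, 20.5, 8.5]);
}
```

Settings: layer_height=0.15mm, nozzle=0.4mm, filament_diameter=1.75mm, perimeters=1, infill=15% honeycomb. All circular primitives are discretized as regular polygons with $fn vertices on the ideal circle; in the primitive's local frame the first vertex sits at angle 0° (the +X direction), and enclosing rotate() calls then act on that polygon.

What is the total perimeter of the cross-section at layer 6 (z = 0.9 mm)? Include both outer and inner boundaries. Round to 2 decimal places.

At z = 0.9 mm: the 16.5×23.5 cube contributes its full rectangle (perimeter 80.00 mm); the cube at (12.5, 1) is present — its section is the full 5.5×25.5 rectangle (perimeter 62.00 mm); the r=2.5 cylinder at (3, 13) contributes a regular 16-gon of circumradius 2.5 (perimeter = 2·16·2.500·sin(180°/16) = 15.61 mm); the cube at (12, 14) is not intersected at this z (z outside [3.5, 12]); Subtracting the remaining from the first: starting from the 16.5×23.5 cube, the 5.5×25.5 cube at (12.5, 1) partially overlaps it — only the 90.00 mm² overlap (of its 140.25 mm²) is removed, clipping the outline; the r=2.5 cylinder at (3, 13) lies wholly inside it (removes its full 19.13 mm² and its 15.61 mm outline becomes a hole wall) — boundary (outer + 1 inner loop) = 95.61 mm. Overall, the cross-section is one region with 1 hole. Total boundary length (outer + inner) = 95.61 mm.

95.61 mm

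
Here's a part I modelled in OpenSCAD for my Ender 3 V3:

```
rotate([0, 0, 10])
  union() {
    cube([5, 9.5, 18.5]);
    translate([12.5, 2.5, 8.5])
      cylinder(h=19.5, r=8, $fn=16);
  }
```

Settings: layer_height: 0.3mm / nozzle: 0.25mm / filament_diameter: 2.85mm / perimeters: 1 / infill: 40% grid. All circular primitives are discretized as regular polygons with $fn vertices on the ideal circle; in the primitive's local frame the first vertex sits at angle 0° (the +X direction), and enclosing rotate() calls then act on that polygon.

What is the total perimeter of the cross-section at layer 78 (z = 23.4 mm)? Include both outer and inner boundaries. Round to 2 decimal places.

At z = 23.4 mm: the cube is absent (z outside [0, 18.5]); the r=8 cylinder at (12.5, 2.5) contributes a regular 16-gon of circumradius 8 (perimeter = 2·16·8.000·sin(180°/16) = 49.94 mm); Combining (union): only the r=8 cylinder at (12.5, 2.5) is present, so the union is just that shape — boundary = 49.94 mm; (whole slice rotated 10° about Z — lengths, areas and connectivity unchanged). Overall, the cross-section is a single solid region. Total boundary length (outer) = 49.94 mm.

49.94 mm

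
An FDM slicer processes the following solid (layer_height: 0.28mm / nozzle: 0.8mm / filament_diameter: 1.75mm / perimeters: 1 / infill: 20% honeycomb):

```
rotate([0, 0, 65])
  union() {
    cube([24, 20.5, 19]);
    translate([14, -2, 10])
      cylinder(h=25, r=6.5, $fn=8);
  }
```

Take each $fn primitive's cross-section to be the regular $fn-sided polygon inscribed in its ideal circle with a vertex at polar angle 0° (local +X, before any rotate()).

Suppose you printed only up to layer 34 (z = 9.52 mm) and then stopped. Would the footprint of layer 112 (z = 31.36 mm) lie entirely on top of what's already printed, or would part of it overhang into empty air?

part overhangs

Compare the two slices. At z = 9.52: the cube (footprint 24×20.5) is included at this height (area 492.00 mm²); the cylinder at (14, -2) does not reach this height (z outside [10, 35]); Combining (union): only the 24×20.5 cube is present, so the union is just that shape — area = 492.00 mm²; (whole slice rotated 65° about Z — lengths, areas and connectivity unchanged). At z = 31.36: the cube is absent (z outside [0, 19]); the cylinder at (14, -2): section is a regular 8-gon, circumradius r=6.5 (area = (8/2)·6.500²·sin(360°/8) = 119.50 mm²); Combining (union): only the r=6.5 cylinder at (14, -2) is present, so the union is just that shape — area = 119.50 mm²; (whole slice rotated 65° about Z — lengths, areas and connectivity unchanged). Checking containment: at z = 31.36 the cross-section extends beyond the z = 9.52 cross-section by about 84.09 mm².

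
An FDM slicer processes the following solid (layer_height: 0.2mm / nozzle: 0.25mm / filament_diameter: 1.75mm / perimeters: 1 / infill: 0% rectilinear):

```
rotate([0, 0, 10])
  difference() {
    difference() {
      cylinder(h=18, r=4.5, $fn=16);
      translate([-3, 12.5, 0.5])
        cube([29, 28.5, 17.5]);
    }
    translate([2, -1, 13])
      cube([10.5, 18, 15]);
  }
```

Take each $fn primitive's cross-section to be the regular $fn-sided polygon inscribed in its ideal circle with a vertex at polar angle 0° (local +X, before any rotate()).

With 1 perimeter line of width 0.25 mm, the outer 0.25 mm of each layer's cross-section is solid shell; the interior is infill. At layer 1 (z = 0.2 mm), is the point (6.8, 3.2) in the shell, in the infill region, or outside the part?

outside

At z = 0.2 mm: the r=4.5 cylinder gives a regular 16-gon of circumradius 4.5 (constant along its height); the cube at (-3, 12.5) is not intersected at this z (z outside [0.5, 18]); After the difference (first − rest): none of the subtracted shapes is present at this height, so the r=4.5 cylinder is unchanged — 1 connected region; the cube at (2, -1) does not reach this height (z outside [13, 28]); Subtracting the remaining from the first: none of the subtracted shapes is present at this height, so the result so far is unchanged — 1 connected region; (whole slice rotated 10° about Z — lengths, areas and connectivity unchanged). Overall, the cross-section is a single solid region. Undo the 10° rotation: the query point maps to (7.252, 1.971) in the un-rotated model frame. The nearest boundary edge runs (4.50, 0.00)→(4.16, 1.72); distance from the point to it = 3.08 mm. The point is not inside any of the regions above, so it lies outside the cross-section (3.08 mm from the nearest boundary).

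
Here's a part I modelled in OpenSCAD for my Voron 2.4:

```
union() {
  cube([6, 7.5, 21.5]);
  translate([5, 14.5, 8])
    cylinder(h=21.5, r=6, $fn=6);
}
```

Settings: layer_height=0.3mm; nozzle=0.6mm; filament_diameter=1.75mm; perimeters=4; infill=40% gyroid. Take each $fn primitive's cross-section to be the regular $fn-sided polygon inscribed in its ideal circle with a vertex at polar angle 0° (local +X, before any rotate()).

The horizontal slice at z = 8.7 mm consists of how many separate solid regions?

2

At z = 8.7 mm: the cube is present — its section is the full 6×7.5 rectangle; the r=6 cylinder at (5, 14.5) gives a regular 6-gon of circumradius 6 (constant along its height); Combining (union): the 2 present regions are separate (no shared area or edge), so areas and boundary lengths simply add and each stays a separate island — 2 connected regions. The result has 2 disconnected regions.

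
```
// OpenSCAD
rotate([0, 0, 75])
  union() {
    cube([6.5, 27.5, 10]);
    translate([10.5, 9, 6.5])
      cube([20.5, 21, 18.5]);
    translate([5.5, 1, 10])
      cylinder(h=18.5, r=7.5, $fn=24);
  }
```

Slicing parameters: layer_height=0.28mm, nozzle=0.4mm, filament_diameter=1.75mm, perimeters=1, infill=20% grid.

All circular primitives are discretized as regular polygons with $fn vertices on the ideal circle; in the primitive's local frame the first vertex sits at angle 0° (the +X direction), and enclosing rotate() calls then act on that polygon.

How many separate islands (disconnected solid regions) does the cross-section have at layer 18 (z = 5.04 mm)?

At z = 5.04 mm: the 6.5×27.5 cube contributes its full rectangle; the cube at (10.5, 9) is absent (z outside [6.5, 25]); the cylinder at (5.5, 1) does not reach this height (z outside [10, 28.5]); Taking the union: only the 6.5×27.5 cube is present, so the union is just that shape — 1 connected region; (whole slice rotated 75° about Z — lengths, areas and connectivity unchanged). Overall, the cross-section is a single solid region. Island count = 1.

1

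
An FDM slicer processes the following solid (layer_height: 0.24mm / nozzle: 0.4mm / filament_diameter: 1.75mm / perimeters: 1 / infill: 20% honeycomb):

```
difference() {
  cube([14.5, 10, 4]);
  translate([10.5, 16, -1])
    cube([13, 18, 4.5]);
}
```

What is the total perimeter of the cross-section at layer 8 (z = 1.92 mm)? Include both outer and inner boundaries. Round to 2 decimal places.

At z = 1.92 mm: the cube (footprint 14.5×10) is included at this height (perimeter 49.00 mm); the cube at (10.5, 16) is present — its section is the full 13×18 rectangle (perimeter 62.00 mm); Subtracting the remaining from the first: starting from the 14.5×10 cube, the 13×18 cube at (10.5, 16) misses the remaining region (no effect) — boundary = 49.00 mm. Overall, the cross-section is a single solid region. Total boundary length (outer) = 49.00 mm.

49.00 mm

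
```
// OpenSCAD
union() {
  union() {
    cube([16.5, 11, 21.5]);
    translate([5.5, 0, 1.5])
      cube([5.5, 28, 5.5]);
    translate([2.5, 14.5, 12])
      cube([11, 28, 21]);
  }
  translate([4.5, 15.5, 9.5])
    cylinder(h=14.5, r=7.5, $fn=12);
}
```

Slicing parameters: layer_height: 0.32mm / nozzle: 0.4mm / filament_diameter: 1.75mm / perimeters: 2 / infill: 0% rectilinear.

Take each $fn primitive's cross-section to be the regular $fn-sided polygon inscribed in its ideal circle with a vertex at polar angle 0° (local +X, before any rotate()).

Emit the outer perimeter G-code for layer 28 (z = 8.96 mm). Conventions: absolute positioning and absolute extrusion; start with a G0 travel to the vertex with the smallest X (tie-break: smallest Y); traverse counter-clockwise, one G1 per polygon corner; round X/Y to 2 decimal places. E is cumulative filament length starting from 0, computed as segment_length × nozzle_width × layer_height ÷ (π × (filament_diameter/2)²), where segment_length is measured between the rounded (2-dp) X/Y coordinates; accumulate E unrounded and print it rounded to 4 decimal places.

G0 X0.00 Y0.00 Z8.96
G1 X16.50 Y0.00 E0.8781
G1 X16.50 Y11.00 E1.4634
G1 X0.00 Y11.00 E2.3415
G1 X0.00 Y0.00 E2.9269

At z = 8.96 mm: the cube (footprint 16.5×11) is included at this height; the cube at (5.5, 0) is absent (z outside [1.5, 7]); the cube at (2.5, 14.5) is not intersected at this z (z outside [12, 33]); Taking the union: only the 16.5×11 cube is present, so the union is just that shape — 1 connected region; the cylinder at (4.5, 15.5) is not intersected at this z (z outside [9.5, 24]); Taking the union: only that combined region is present, so the union is just that shape — 1 connected region. The outline is a single polygon with 4 vertices. Extrusion per mm of travel: 0.4 × 0.32 / (π × 0.875²) = 0.053216. Accumulating E over each segment gives final E = 2.9269.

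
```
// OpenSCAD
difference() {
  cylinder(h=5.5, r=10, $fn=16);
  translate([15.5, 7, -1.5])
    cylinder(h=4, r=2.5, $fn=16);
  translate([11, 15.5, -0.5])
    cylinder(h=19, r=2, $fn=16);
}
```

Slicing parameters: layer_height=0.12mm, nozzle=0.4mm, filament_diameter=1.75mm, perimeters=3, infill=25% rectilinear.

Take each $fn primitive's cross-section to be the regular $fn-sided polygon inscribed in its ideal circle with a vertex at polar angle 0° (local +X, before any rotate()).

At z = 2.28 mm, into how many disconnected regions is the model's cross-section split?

1

At z = 2.28 mm: the r=10 cylinder gives a regular 16-gon of circumradius 10 (constant along its height); the cylinder at (15.5, 7): section is a regular 16-gon, circumradius r=2.5; the r=2 cylinder at (11, 15.5) contributes a regular 16-gon of circumradius 2; After the difference (first − rest): starting from the r=10 cylinder, the r=2.5 cylinder at (15.5, 7) misses the remaining region (no effect); the r=2 cylinder at (11, 15.5) misses the remaining region (no effect) — 1 connected region. The result has 1 disconnected region.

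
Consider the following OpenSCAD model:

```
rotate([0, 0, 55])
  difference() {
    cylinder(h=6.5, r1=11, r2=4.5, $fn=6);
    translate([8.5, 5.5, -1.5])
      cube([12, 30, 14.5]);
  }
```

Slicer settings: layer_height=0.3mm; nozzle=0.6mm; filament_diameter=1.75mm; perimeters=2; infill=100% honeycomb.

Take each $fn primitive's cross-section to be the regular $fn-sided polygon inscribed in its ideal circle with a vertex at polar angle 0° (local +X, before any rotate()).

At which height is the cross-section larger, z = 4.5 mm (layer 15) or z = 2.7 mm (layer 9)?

layer 9 (z = 2.7 mm)

Layer 15 (z = 4.5): the cone: at t=0.692 of its height the radius interpolates to r₁+(r₂−r₁)t = 6.500, giving a regular 6-gon of that circumradius (area = (6/2)·6.500²·sin(360°/6) = 109.77 mm²); the 12×30 cube at (8.5, 5.5) contributes its full rectangle (area 360.00 mm²); Subtracting the remaining from the first: starting from the cone (109.77 mm²), the 12×30 cube at (8.5, 5.5) misses the remaining region (no effect) — area = 109.77 mm²; (rotated 55° about Z; rotation is an isometry so areas/perimeters/island counts are preserved). So its area = 109.77 mm². Layer 9 (z = 2.7): the cone: at t=0.415 of its height the radius interpolates to r₁+(r₂−r₁)t = 8.300, giving a regular 6-gon of that circumradius (area = (6/2)·8.300²·sin(360°/6) = 178.98 mm²); the cube at (8.5, 5.5) is present — its section is the full 12×30 rectangle (area 360.00 mm²); Subtracting the remaining from the first: starting from the cone (178.98 mm²), the 12×30 cube at (8.5, 5.5) misses the remaining region (no effect) — area = 178.98 mm²; (rotated 55° about Z; rotation is an isometry so areas/perimeters/island counts are preserved). So its area = 178.98 mm². Layer 9 is larger (178.98 vs 109.77 mm²).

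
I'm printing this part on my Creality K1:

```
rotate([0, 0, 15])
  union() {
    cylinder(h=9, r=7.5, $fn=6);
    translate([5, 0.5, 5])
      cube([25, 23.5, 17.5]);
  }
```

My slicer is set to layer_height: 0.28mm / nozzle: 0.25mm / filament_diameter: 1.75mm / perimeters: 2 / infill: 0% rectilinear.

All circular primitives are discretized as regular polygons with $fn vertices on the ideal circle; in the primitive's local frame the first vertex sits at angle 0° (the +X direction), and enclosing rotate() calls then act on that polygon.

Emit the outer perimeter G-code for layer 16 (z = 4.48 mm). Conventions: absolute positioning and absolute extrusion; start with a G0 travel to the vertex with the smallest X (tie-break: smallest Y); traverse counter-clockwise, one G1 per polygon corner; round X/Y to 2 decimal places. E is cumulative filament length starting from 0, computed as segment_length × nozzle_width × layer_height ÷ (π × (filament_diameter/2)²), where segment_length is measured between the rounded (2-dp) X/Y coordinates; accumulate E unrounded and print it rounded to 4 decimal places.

At z = 4.48 mm: the r=7.5 cylinder contributes a regular 6-gon of circumradius 7.5; the cube at (5, 0.5) is absent (z outside [5, 22.5]); Merging all regions: only the r=7.5 cylinder is present, so the union is just that shape — 1 connected region; (whole slice rotated 15° about Z — lengths, areas and connectivity unchanged). The outline is a single polygon with 6 vertices. Extrusion per mm of travel: 0.25 × 0.28 / (π × 0.875²) = 0.029103. Accumulating E over each segment gives final E = 1.3088.

G0 X-7.24 Y-1.94 Z4.48
G1 X-1.94 Y-7.24 E0.2181
G1 X5.30 Y-5.30 E0.4363
G1 X7.24 Y1.94 E0.6544
G1 X1.94 Y7.24 E0.8725
G1 X-5.30 Y5.30 E1.0907
G1 X-7.24 Y-1.94 E1.3088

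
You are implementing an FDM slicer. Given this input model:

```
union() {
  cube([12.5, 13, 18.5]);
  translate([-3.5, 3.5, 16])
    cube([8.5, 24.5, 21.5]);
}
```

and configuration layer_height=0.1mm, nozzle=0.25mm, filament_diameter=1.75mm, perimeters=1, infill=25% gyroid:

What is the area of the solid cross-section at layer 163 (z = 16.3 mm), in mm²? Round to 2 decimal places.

At z = 16.3 mm: the cube is present — its section is the full 12.5×13 rectangle (area 162.50 mm²); the cube at (-3.5, 3.5) (footprint 8.5×24.5) is included at this height (area 208.25 mm²); Taking the union: the regions partially overlap — summed areas 370.75 mm² minus the doubly-counted overlap 47.50 mm² gives 323.25 mm² — area = 323.25 mm². Overall, the cross-section is a single solid region. Net area = 323.25 mm².

323.25 mm²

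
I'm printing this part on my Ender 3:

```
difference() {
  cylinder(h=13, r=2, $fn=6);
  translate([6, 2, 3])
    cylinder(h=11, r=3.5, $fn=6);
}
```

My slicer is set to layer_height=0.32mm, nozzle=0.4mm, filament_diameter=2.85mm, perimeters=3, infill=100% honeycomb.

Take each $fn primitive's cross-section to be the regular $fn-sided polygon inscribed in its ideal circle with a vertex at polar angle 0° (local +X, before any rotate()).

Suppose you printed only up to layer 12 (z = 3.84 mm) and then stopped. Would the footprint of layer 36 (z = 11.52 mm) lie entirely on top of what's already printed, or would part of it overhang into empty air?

entirely on top

Compare the two slices. At z = 3.84: the r=2 cylinder gives a regular 6-gon of circumradius 2 (constant along its height) (area = (6/2)·2.000²·sin(360°/6) = 10.39 mm²); the cylinder at (6, 2): section is a regular 6-gon, circumradius r=3.5 (area = (6/2)·3.500²·sin(360°/6) = 31.83 mm²); Taking the first minus the rest: starting from the r=2 cylinder (10.39 mm²), the r=3.5 cylinder at (6, 2) misses the remaining region (no effect) — area = 10.39 mm². At z = 11.52: the r=2 cylinder gives a regular 6-gon of circumradius 2 (constant along its height) (area = (6/2)·2.000²·sin(360°/6) = 10.39 mm²); the r=3.5 cylinder at (6, 2) gives a regular 6-gon of circumradius 3.5 (constant along its height) (area = (6/2)·3.500²·sin(360°/6) = 31.83 mm²); Subtracting the remaining from the first: starting from the r=2 cylinder (10.39 mm²), the r=3.5 cylinder at (6, 2) misses the remaining region (no effect) — area = 10.39 mm². Checking containment: the cross-section at z = 11.52 is a subset of the cross-section at z = 3.84.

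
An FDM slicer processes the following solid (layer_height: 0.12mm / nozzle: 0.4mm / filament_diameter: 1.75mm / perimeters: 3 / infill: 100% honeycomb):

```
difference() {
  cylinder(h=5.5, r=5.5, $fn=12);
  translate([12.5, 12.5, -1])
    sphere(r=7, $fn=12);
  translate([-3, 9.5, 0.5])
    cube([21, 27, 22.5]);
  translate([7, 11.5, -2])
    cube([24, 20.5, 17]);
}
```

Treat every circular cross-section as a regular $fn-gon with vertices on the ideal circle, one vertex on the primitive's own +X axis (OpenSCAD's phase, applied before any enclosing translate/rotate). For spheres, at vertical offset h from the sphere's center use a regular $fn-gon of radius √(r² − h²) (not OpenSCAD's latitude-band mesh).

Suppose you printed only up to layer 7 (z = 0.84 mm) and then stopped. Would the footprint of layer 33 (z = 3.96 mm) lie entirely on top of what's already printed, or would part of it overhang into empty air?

Compare the two slices. At z = 0.84: the r=5.5 cylinder gives a regular 12-gon of circumradius 5.5 (constant along its height) (area = (12/2)·5.500²·sin(360°/12) = 90.75 mm²); the sphere at (12.5, 12.5): section is a regular 12-gon, circumradius = √(r²−h²) = √(7²−1.84²) = 6.754 (area = (12/2)·6.754²·sin(360°/12) = 136.84 mm²); the cube at (-3, 9.5) (footprint 21×27) is included at this height (area 567.00 mm²); the 24×20.5 cube at (7, 11.5) contributes its full rectangle (area 492.00 mm²); After the difference (first − rest): starting from the r=5.5 cylinder (90.75 mm²), the r=7 sphere at (12.5, 12.5) misses the remaining region (no effect); the 21×27 cube at (-3, 9.5) misses the remaining region (no effect); the 24×20.5 cube at (7, 11.5) misses the remaining region (no effect) — area = 90.75 mm². At z = 3.96: the cylinder: section is a regular 12-gon, circumradius r=5.5 (area = (12/2)·5.500²·sin(360°/12) = 90.75 mm²); the r=7 sphere at (12.5, 12.5) slices to a regular 12-gon of circumradius 4.939 (√(r²−h²) with h=4.96 from center) (area = (12/2)·4.939²·sin(360°/12) = 73.20 mm²); the cube at (-3, 9.5) (footprint 21×27) is included at this height (area 567.00 mm²); the cube at (7, 11.5) (footprint 24×20.5) is included at this height (area 492.00 mm²); Subtracting the remaining from the first: starting from the r=5.5 cylinder (90.75 mm²), the r=7 sphere at (12.5, 12.5) misses the remaining region (no effect); the 21×27 cube at (-3, 9.5) misses the remaining region (no effect); the 24×20.5 cube at (7, 11.5) misses the remaining region (no effect) — area = 90.75 mm². Checking containment: the cross-section at z = 3.96 is a subset of the cross-section at z = 0.84.

entirely on top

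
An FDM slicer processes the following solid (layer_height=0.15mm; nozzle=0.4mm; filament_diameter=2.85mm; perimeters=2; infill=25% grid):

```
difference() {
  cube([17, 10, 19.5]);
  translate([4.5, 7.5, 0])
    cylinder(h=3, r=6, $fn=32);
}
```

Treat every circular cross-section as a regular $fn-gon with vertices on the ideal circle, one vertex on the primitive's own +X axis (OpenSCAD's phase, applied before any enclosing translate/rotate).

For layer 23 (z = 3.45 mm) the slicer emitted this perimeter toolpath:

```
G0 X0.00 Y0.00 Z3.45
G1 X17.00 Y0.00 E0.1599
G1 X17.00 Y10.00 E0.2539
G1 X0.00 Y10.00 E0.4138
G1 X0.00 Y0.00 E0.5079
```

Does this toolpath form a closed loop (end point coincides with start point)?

yes

Start point (G0): (0.00, 0.00). End point (last G1): the path returns to the start — closed.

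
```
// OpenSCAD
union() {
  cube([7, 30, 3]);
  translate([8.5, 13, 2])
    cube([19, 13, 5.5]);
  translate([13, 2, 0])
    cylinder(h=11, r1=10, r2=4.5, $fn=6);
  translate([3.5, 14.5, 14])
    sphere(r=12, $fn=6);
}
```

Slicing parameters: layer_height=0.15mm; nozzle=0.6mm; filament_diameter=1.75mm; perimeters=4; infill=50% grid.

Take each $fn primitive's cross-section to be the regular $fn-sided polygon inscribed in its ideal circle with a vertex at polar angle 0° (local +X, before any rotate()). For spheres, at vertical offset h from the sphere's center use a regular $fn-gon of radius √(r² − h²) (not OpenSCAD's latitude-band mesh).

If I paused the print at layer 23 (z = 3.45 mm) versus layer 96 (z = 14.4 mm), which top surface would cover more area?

Layer 23 (z = 3.45): the cube does not reach this height (z outside [0, 3]); the 19×13 cube at (8.5, 13) contributes its full rectangle (area 247.00 mm²); the cone at (13, 2) (r1=10→r2=4.5) has section circumradius 8.275 here — a regular 6-gon (area = (6/2)·8.275²·sin(360°/6) = 177.90 mm²); the r=12 sphere at (3.5, 14.5) contributes a regular 6-gon of circumradius √(12²−10.55²) = 5.718 (area = (6/2)·5.718²·sin(360°/6) = 84.95 mm²); Taking the union: the regions partially overlap — summed areas 509.86 mm² minus the doubly-counted overlap 0.89 mm² gives 508.96 mm² — area = 508.96 mm². So its area = 508.96 mm². Layer 96 (z = 14.4): the cube does not reach this height (z outside [0, 3]); the cube at (8.5, 13) does not reach this height (z outside [2, 7.5]); the cone at (13, 2) does not reach this height (z outside [0, 11]); the sphere at (3.5, 14.5): section is a regular 6-gon, circumradius = √(r²−h²) = √(12²−0.4²) = 11.993 (area = (6/2)·11.993²·sin(360°/6) = 373.71 mm²); Combining (union): only the r=12 sphere at (3.5, 14.5) is present, so the union is just that shape — area = 373.71 mm². So its area = 373.71 mm². Layer 23 is larger (508.96 vs 373.71 mm²).

layer 23 (z = 3.45 mm)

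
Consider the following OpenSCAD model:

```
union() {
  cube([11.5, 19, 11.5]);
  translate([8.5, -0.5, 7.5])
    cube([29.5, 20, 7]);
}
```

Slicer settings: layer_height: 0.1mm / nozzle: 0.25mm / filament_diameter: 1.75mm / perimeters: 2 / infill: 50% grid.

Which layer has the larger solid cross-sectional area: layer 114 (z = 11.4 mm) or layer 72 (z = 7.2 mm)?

Layer 114 (z = 11.4): the cube (footprint 11.5×19) is included at this height (area 218.50 mm²); the 29.5×20 cube at (8.5, -0.5) contributes its full rectangle (area 590.00 mm²); Merging all regions: the regions partially overlap — summed areas 808.50 mm² minus the doubly-counted overlap 57.00 mm² gives 751.50 mm² — area = 751.50 mm². So its area = 751.50 mm². Layer 72 (z = 7.2): the 11.5×19 cube contributes its full rectangle (area 218.50 mm²); the cube at (8.5, -0.5) is absent (z outside [7.5, 14.5]); Merging all regions: only the 11.5×19 cube is present, so the union is just that shape — area = 218.50 mm². So its area = 218.50 mm². Layer 114 is larger (751.50 vs 218.50 mm²).

layer 114 (z = 11.4 mm)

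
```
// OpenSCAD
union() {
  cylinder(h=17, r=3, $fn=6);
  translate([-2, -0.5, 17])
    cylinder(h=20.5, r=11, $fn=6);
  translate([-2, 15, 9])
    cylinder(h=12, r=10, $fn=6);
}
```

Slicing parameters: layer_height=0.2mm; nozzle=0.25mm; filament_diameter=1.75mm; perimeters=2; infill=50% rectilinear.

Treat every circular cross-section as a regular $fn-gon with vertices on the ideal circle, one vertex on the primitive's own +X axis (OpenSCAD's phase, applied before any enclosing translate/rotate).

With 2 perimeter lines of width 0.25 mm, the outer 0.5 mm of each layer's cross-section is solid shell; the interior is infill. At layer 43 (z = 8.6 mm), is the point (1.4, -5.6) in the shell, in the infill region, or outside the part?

outside

At z = 8.6 mm: the r=3 cylinder contributes a regular 6-gon of circumradius 3; the cylinder at (-2, -0.5) is not intersected at this z (z outside [17, 37.5]); the cylinder at (-2, 15) does not reach this height (z outside [9, 21]); Combining (union): only the r=3 cylinder is present, so the union is just that shape — 1 connected region. Overall, the cross-section is a single solid region. The nearest boundary edge runs (-1.50, -2.60)→(1.50, -2.60); distance from the point to it = 3.00 mm. The point is not inside any of the regions above, so it lies outside the cross-section (3.00 mm from the nearest boundary).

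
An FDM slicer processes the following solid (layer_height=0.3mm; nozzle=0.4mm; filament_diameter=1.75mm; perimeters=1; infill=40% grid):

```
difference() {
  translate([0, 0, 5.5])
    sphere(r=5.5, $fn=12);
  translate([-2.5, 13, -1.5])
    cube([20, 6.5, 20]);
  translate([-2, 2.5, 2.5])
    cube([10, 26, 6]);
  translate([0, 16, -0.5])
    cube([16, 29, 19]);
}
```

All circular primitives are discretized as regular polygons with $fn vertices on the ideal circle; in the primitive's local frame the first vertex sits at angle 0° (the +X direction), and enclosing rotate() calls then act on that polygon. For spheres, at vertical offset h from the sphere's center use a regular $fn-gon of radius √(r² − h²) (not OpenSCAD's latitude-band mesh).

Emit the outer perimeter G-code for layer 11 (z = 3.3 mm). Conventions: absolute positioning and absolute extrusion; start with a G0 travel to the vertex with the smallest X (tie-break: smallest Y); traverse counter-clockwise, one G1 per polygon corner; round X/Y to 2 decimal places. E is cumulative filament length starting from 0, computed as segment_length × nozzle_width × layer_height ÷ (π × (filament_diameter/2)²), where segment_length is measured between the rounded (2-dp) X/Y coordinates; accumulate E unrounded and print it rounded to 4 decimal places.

G0 X-5.04 Y0.00 Z3.30
G1 X-4.37 Y-2.52 E0.1301
G1 X-2.52 Y-4.37 E0.2606
G1 X0.00 Y-5.04 E0.3907
G1 X2.52 Y-4.37 E0.5208
G1 X4.37 Y-2.52 E0.6513
G1 X5.04 Y0.00 E0.7814
G1 X4.37 Y2.50 E0.9105
G1 X-2.00 Y2.50 E1.2283
G1 X-2.00 Y4.50 E1.3281
G1 X-2.52 Y4.37 E1.3549
G1 X-4.37 Y2.52 E1.4854
G1 X-5.04 Y0.00 E1.6155

At z = 3.3 mm: the sphere: section is a regular 12-gon, circumradius = √(r²−h²) = √(5.5²−2.2²) = 5.041; the 20×6.5 cube at (-2.5, 13) contributes its full rectangle; the cube at (-2, 2.5) (footprint 10×26) is included at this height; the cube at (0, 16) (footprint 16×29) is included at this height; Subtracting the remaining from the first: starting from the r=5.5 sphere, the 20×6.5 cube at (-2.5, 13) misses the remaining region (no effect); the 10×26 cube at (-2, 2.5) partially overlaps it — only the 11.84 mm² overlap (of its 260.00 mm²) is removed, clipping the outline; the 16×29 cube at (0, 16) misses the remaining region (no effect) — 1 connected region. The outline is a single polygon with 12 vertices. Extrusion per mm of travel: 0.4 × 0.3 / (π × 0.875²) = 0.049890. Accumulating E over each segment gives final E = 1.6155.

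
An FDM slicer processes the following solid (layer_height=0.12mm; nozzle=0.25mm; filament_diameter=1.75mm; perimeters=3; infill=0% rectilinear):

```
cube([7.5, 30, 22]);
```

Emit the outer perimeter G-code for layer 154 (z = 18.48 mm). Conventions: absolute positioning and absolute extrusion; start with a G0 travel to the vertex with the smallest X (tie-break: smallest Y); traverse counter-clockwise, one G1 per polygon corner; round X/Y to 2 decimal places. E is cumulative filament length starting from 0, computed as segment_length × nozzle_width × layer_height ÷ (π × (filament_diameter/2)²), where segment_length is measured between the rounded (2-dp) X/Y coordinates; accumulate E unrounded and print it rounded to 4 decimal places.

At z = 18.48 mm: the cube (footprint 7.5×30) is included at this height. The outline is a single polygon with 4 vertices. Extrusion per mm of travel: 0.25 × 0.12 / (π × 0.875²) = 0.012473. Accumulating E over each segment gives final E = 0.9354.

G0 X0.00 Y0.00 Z18.48
G1 X7.50 Y0.00 E0.0935
G1 X7.50 Y30.00 E0.4677
G1 X0.00 Y30.00 E0.5613
G1 X0.00 Y0.00 E0.9354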